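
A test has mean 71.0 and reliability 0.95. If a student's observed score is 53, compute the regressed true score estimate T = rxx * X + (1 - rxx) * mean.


T_est = rxx * X + (1 - rxx) * mean
T_est = 0.95 * 53 + 0.05 * 71.0
T_est = 50.35 + 3.55
T_est = 53.9

53.9


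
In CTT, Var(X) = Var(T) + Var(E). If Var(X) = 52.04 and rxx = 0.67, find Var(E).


var_true = rxx * var_obs = 0.67 * 52.04 = 34.8668
var_error = var_obs - var_true
var_error = 52.04 - 34.8668
var_error = 17.1732

17.1732


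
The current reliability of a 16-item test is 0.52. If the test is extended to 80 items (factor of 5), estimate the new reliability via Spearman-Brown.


r_new = (n * rxx) / (1 + (n-1) * rxx)
r_new = (5 * 0.52) / (1 + 4 * 0.52)
r_new = 2.6 / 3.08
r_new = 0.8442

0.8442


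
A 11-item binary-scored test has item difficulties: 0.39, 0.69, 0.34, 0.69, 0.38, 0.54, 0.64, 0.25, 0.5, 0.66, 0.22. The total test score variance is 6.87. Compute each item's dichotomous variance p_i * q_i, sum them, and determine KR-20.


For each item, compute p_i * q_i:
  Item 1: 0.39 * 0.61 = 0.2379
  Item 2: 0.69 * 0.31 = 0.2139
  Item 3: 0.34 * 0.66 = 0.2244
  Item 4: 0.69 * 0.31 = 0.2139
  Item 5: 0.38 * 0.62 = 0.2356
  Item 6: 0.54 * 0.46 = 0.2484
  Item 7: 0.64 * 0.36 = 0.2304
  Item 8: 0.25 * 0.75 = 0.1875
  Item 9: 0.5 * 0.5 = 0.25
  Item 10: 0.66 * 0.34 = 0.2244
  Item 11: 0.22 * 0.78 = 0.1716
Sum(p_i * q_i) = 0.2379 + 0.2139 + 0.2244 + 0.2139 + 0.2356 + 0.2484 + 0.2304 + 0.1875 + 0.25 + 0.2244 + 0.1716 = 2.438
KR-20 = (k/(k-1)) * (1 - Sum(p_i*q_i) / Var_total)
= (11/10) * (1 - 2.438/6.87)
= 1.1 * 0.6451
KR-20 = 0.7096

0.7096


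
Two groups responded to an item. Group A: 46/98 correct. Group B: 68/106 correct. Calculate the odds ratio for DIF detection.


Odds_A = 46/52 = 0.8846
Odds_B = 68/38 = 1.7895
OR = Odds_A / Odds_B = 0.8846 / 1.7895
Exactly, OR = (46 * 38) / (52 * 68) = 1748 / 3536
OR = 0.4943

0.4943


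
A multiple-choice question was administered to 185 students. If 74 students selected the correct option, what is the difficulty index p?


Item difficulty p = number correct / total examinees
p = 74 / 185
p = 0.4

0.4


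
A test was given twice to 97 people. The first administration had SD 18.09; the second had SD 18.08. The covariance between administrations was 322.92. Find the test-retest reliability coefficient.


r = cov(X,Y) / (SD_X * SD_Y)
r = 322.92 / (18.09 * 18.08)
r = 322.92 / 327.0672
r = 0.9873

0.9873


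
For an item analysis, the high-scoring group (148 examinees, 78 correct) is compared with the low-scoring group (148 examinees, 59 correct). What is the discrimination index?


p_upper = 78/148 = 0.527
p_lower = 59/148 = 0.3986
D = 0.527 - 0.3986 = 0.1284

0.1284


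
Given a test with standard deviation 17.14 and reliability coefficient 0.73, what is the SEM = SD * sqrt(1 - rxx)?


SEM = SD * sqrt(1 - rxx)
SEM = 17.14 * sqrt(1 - 0.73)
SEM = 17.14 * sqrt(0.27) = 17.14 * 0.519615
SEM = 8.9062

8.9062


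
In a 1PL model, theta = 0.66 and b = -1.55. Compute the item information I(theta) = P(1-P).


P = 1/(1+exp(-(0.66--1.55))) = 0.9011
I = P*(1-P) = 0.9011 * 0.0989
I = 0.0891

0.0891


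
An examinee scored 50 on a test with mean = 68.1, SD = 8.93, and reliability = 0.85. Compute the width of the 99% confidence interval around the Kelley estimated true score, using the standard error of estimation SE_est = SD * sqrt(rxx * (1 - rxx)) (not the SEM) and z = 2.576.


True score estimate = 0.85*50 + 0.15*68.1 = 52.715
SE_est = SD * sqrt(rxx * (1 - rxx)) = 8.93 * sqrt(0.85 * 0.15) = 8.93 * sqrt(0.1275) = 3.188648
CI = T_est +/- z * SE_est, so width = 2 * z * SE_est = 2 * 2.576 * 3.188648
Width = 16.4279

16.4279


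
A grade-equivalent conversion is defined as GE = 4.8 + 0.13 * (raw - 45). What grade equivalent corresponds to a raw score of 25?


raw - median = 25 - 45 = -20
slope * diff = 0.13 * -20 = -2.6
GE = 4.8 + -2.6
GE = 2.2

2.2


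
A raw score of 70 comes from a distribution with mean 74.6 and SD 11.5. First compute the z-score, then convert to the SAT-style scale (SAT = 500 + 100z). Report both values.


z = (X - mean) / SD = (70 - 74.6) / 11.5
z = -4.6 / 11.5
z = -0.4
SAT-scale = SAT = 500 + 100z
Carry z at full precision (z = -4.6 / 11.5) into the conversion:
SAT-scale = 500 + 100 * (-4.6 / 11.5) = 500 + -460 / 11.5
SAT-scale = 500 + -40.0
SAT-scale = 460.0

460.0


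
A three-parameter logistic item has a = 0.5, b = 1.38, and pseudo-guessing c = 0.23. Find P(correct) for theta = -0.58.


logit = 0.5*(-0.58 - 1.38) = -0.98
P* = 1/(1 + exp(--0.98)) = 0.2729
P = 0.23 + (1 - 0.23) * 0.2729
P = 0.4401

0.4401


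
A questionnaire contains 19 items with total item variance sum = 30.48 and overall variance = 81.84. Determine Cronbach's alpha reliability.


alpha = (k/(k-1)) * (1 - sum(si^2)/s_total^2)
= (19/18) * (1 - 30.48/81.84)
alpha = 0.6624

0.6624


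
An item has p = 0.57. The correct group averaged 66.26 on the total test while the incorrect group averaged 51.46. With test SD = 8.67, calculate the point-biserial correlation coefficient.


q = 1 - p = 0.43
rpb = ((M1 - M0) / SD) * sqrt(p * q)
rpb = ((66.26 - 51.46) / 8.67) * sqrt(0.57 * 0.43)
rpb = 0.8451

0.8451


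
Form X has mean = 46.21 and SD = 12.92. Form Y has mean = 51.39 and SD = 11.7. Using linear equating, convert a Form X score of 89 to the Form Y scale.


slope = SD_Y / SD_X = 11.7 / 12.92 ~ 0.9056
intercept = mean_Y - slope * mean_X = 51.39 - (11.7 / 12.92) * 46.21 ~ 9.5435
Y = slope * X + intercept. To avoid rounding drift from the rounded slope/intercept, evaluate the equivalent form Y = mean_Y + SD_Y * (X - mean_X) / SD_X at full precision:
Y = 51.39 + 11.7 * (89 - 46.21) / 12.92
Y = 51.39 + 11.7 * 42.79 / 12.92
Y = 51.39 + 500.643 / 12.92
Y = 51.39 + 38.7495
Y = 90.1395

90.1395


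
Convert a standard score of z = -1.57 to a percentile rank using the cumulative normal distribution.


CDF(z) = 0.5 * (1 + erf(z/sqrt(2)))
erf(-1.1102) = -0.8836
CDF = 0.0582
Percentile rank = 0.0582 * 100 = 5.82

5.82


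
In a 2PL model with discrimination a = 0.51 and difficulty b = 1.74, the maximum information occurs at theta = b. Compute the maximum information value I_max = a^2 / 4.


For 2PL, max info at theta = b = 1.74
I_max = a^2 / 4 = 0.51^2 / 4
= 0.2601 / 4
I_max = 0.065

0.065


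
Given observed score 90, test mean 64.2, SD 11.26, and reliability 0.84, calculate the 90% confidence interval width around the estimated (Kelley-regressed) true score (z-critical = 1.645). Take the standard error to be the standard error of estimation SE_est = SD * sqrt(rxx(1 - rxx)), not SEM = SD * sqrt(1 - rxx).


True score estimate = 0.84*90 + 0.16*64.2 = 85.872
SE_est = SD * sqrt(rxx * (1 - rxx)) = 11.26 * sqrt(0.84 * 0.16) = 11.26 * sqrt(0.1344) = 4.127984
CI = T_est +/- z * SE_est, so width = 2 * z * SE_est = 2 * 1.645 * 4.127984
Width = 13.5811

13.5811


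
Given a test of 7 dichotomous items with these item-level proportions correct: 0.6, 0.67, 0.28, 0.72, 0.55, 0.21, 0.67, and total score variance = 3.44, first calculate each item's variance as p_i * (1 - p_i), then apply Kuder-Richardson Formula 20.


For each item, compute p_i * q_i:
  Item 1: 0.6 * 0.4 = 0.24
  Item 2: 0.67 * 0.33 = 0.2211
  Item 3: 0.28 * 0.72 = 0.2016
  Item 4: 0.72 * 0.28 = 0.2016
  Item 5: 0.55 * 0.45 = 0.2475
  Item 6: 0.21 * 0.79 = 0.1659
  Item 7: 0.67 * 0.33 = 0.2211
Sum(p_i * q_i) = 0.24 + 0.2211 + 0.2016 + 0.2016 + 0.2475 + 0.1659 + 0.2211 = 1.4988
KR-20 = (k/(k-1)) * (1 - Sum(p_i*q_i) / Var_total)
= (7/6) * (1 - 1.4988/3.44)
= 1.1667 * 0.5643
KR-20 = 0.6584

0.6584


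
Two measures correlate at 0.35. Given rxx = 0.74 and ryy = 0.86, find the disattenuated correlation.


r_corrected = rxy / sqrt(rxx * ryy)
= 0.35 / sqrt(0.74 * 0.86)
= 0.35 / sqrt(0.6364)
= 0.35 / 0.797747
r_corrected = 0.4387

0.4387


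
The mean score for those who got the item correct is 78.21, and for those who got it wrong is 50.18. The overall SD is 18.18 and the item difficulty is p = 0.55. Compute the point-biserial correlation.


q = 1 - p = 0.45
rpb = ((M1 - M0) / SD) * sqrt(p * q)
rpb = ((78.21 - 50.18) / 18.18) * sqrt(0.55 * 0.45)
rpb = 0.767

0.767


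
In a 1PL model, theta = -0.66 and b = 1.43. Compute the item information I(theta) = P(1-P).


P = 1/(1+exp(-(-0.66-1.43))) = 0.1101
I = P*(1-P) = 0.1101 * 0.8899
I = 0.098

0.098


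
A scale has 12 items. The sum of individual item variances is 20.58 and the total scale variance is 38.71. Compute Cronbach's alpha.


alpha = (k/(k-1)) * (1 - sum(si^2)/s_total^2)
= (12/11) * (1 - 20.58/38.71)
alpha = 0.5109

0.5109


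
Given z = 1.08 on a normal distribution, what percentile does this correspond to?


CDF(z) = 0.5 * (1 + erf(z/sqrt(2)))
erf(0.7637) = 0.7199
CDF = 0.8599
Percentile rank = 0.8599 * 100 = 85.99

85.99


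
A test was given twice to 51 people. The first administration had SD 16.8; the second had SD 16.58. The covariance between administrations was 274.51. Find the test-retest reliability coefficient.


r = cov(X,Y) / (SD_X * SD_Y)
r = 274.51 / (16.8 * 16.58)
r = 274.51 / 278.544
r = 0.9855

0.9855


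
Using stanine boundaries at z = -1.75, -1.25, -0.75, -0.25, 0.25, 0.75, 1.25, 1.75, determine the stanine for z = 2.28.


Stanine boundaries: [-1.75, -1.25, -0.75, -0.25, 0.25, 0.75, 1.25, 1.75]
z = 2.28
Check each boundary:
  z >= -1.75 -> could be stanine 2
  z >= -1.25 -> could be stanine 3
  z >= -0.75 -> could be stanine 4
  z >= -0.25 -> could be stanine 5
  z >= 0.25 -> could be stanine 6
  z >= 0.75 -> could be stanine 7
  z >= 1.25 -> could be stanine 8
  z >= 1.75 -> could be stanine 9
Highest qualifying boundary gives stanine = 9

9


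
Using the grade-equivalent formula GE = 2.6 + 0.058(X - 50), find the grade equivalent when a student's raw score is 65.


raw - median = 65 - 50 = 15
slope * diff = 0.058 * 15 = 0.87
GE = 2.6 + 0.87
GE = 3.47

3.47


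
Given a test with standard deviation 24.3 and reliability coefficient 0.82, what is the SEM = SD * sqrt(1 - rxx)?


SEM = SD * sqrt(1 - rxx)
SEM = 24.3 * sqrt(1 - 0.82)
SEM = 24.3 * sqrt(0.18) = 24.3 * 0.424264
SEM = 10.3096

10.3096


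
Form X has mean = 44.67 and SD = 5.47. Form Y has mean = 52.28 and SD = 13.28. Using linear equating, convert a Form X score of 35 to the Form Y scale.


slope = SD_Y / SD_X = 13.28 / 5.47 ~ 2.4278
intercept = mean_Y - slope * mean_X = 52.28 - (13.28 / 5.47) * 44.67 ~ -56.1693
Y = slope * X + intercept. To avoid rounding drift from the rounded slope/intercept, evaluate the equivalent form Y = mean_Y + SD_Y * (X - mean_X) / SD_X at full precision:
Y = 52.28 + 13.28 * (35 - 44.67) / 5.47
Y = 52.28 - 13.28 * 9.67 / 5.47
Y = 52.28 - 128.4176 / 5.47
Y = 52.28 - 23.4767
Y = 28.8033

28.8033


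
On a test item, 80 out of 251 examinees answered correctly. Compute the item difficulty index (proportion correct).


Item difficulty p = number correct / total examinees
p = 80 / 251
p = 0.3187

0.3187


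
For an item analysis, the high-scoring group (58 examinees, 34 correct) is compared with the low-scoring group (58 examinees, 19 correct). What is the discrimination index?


p_upper = 34/58 = 0.5862
p_lower = 19/58 = 0.3276
D = 0.5862 - 0.3276 = 0.2586

0.2586


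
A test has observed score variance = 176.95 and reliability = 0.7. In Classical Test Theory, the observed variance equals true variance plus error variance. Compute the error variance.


var_true = rxx * var_obs = 0.7 * 176.95 = 123.865
var_error = var_obs - var_true
var_error = 176.95 - 123.865
var_error = 53.085

53.085


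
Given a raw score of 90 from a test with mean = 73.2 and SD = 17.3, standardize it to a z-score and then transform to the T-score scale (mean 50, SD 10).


z = (X - mean) / SD = (90 - 73.2) / 17.3
z = 16.8 / 17.3
z = 0.9711
T-score = T = 50 + 10z
Carry z at full precision (z = 16.8 / 17.3) into the conversion:
T-score = 50 + 10 * (16.8 / 17.3) = 50 + 168 / 17.3
T-score = 50 + 9.711
T-score = 59.711

59.711


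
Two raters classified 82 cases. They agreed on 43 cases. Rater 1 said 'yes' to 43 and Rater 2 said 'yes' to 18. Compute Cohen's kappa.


P_o = 43/82 = 0.52439
P_e = (43*18 + 39*64) / 6724 = 0.486318
kappa = (P_o - P_e) / (1 - P_e)
kappa = (0.52439 - 0.486318) / (1 - 0.486318)
kappa = 0.0741

0.0741


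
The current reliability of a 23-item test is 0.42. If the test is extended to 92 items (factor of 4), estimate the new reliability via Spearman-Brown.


r_new = (n * rxx) / (1 + (n-1) * rxx)
r_new = (4 * 0.42) / (1 + 3 * 0.42)
r_new = 1.68 / 2.26
r_new = 0.7434

0.7434


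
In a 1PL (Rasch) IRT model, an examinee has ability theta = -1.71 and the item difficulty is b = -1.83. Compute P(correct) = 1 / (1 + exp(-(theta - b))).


theta - b = -1.71 - -1.83 = 0.12
exp(-(theta - b)) = exp(-0.12) = 0.8869
P = 1 / (1 + 0.8869)
P = 0.53

0.53


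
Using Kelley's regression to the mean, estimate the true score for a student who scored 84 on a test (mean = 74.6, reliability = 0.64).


T_est = rxx * X + (1 - rxx) * mean
T_est = 0.64 * 84 + 0.36 * 74.6
T_est = 53.76 + 26.856
T_est = 80.616

80.616


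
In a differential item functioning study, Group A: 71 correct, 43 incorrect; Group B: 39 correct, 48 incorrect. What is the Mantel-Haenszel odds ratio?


Odds_A = 71/43 = 1.6512
Odds_B = 39/48 = 0.8125
OR = Odds_A / Odds_B = 1.6512 / 0.8125
Exactly, OR = (71 * 48) / (43 * 39) = 3408 / 1677
OR = 2.0322

2.0322


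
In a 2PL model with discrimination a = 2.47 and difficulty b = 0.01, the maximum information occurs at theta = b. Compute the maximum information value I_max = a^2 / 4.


For 2PL, max info at theta = b = 0.01
I_max = a^2 / 4 = 2.47^2 / 4
= 6.1009 / 4
I_max = 1.5252

1.5252


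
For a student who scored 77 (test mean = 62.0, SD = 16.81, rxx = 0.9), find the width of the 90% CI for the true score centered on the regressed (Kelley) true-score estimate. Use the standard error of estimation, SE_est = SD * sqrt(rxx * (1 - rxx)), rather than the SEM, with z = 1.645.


True score estimate = 0.9*77 + 0.1*62.0 = 75.5
SE_est = SD * sqrt(rxx * (1 - rxx)) = 16.81 * sqrt(0.9 * 0.1) = 16.81 * sqrt(0.09) = 5.043
CI = T_est +/- z * SE_est, so width = 2 * z * SE_est = 2 * 1.645 * 5.043
Width = 16.5915

16.5915


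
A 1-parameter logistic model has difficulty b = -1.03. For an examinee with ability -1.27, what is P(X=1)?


theta - b = -1.27 - -1.03 = -0.24
exp(-(theta - b)) = exp(0.24) = 1.2712
P = 1 / (1 + 1.2712)
P = 0.4403

0.4403


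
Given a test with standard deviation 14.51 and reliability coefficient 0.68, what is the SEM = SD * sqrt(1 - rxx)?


SEM = SD * sqrt(1 - rxx)
SEM = 14.51 * sqrt(1 - 0.68)
SEM = 14.51 * sqrt(0.32) = 14.51 * 0.565685
SEM = 8.2081

8.2081


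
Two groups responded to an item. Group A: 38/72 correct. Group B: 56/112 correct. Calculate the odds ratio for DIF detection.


Odds_A = 38/34 = 1.1176
Odds_B = 56/56 = 1.0
OR = Odds_A / Odds_B = 1.1176 / 1.0
Exactly, OR = (38 * 56) / (34 * 56) = 2128 / 1904
OR = 1.1176

1.1176


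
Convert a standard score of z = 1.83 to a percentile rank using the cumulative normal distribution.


CDF(z) = 0.5 * (1 + erf(z/sqrt(2)))
erf(1.294) = 0.9328
CDF = 0.9664
Percentile rank = 0.9664 * 100 = 96.64

96.64


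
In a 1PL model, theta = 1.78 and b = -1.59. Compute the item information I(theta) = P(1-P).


P = 1/(1+exp(-(1.78--1.59))) = 0.9668
I = P*(1-P) = 0.9668 * 0.0332
I = 0.0321

0.0321


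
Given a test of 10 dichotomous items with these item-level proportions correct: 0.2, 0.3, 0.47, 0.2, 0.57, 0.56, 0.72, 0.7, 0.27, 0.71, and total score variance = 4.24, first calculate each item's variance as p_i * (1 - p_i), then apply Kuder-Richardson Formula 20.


For each item, compute p_i * q_i:
  Item 1: 0.2 * 0.8 = 0.16
  Item 2: 0.3 * 0.7 = 0.21
  Item 3: 0.47 * 0.53 = 0.2491
  Item 4: 0.2 * 0.8 = 0.16
  Item 5: 0.57 * 0.43 = 0.2451
  Item 6: 0.56 * 0.44 = 0.2464
  Item 7: 0.72 * 0.28 = 0.2016
  Item 8: 0.7 * 0.3 = 0.21
  Item 9: 0.27 * 0.73 = 0.1971
  Item 10: 0.71 * 0.29 = 0.2059
Sum(p_i * q_i) = 0.16 + 0.21 + 0.2491 + 0.16 + 0.2451 + 0.2464 + 0.2016 + 0.21 + 0.1971 + 0.2059 = 2.0852
KR-20 = (k/(k-1)) * (1 - Sum(p_i*q_i) / Var_total)
= (10/9) * (1 - 2.0852/4.24)
= 1.1111 * 0.5082
KR-20 = 0.5647

0.5647


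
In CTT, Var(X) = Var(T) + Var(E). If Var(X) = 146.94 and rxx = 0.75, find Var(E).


var_true = rxx * var_obs = 0.75 * 146.94 = 110.205
var_error = var_obs - var_true
var_error = 146.94 - 110.205
var_error = 36.735

36.735


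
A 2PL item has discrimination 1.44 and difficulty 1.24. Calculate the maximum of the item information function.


For 2PL, max info at theta = b = 1.24
I_max = a^2 / 4 = 1.44^2 / 4
= 2.0736 / 4
I_max = 0.5184

0.5184


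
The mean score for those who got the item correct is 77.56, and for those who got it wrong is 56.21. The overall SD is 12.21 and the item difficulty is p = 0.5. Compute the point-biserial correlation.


q = 1 - p = 0.5
rpb = ((M1 - M0) / SD) * sqrt(p * q)
rpb = ((77.56 - 56.21) / 12.21) * sqrt(0.5 * 0.5)
rpb = 0.8743

0.8743


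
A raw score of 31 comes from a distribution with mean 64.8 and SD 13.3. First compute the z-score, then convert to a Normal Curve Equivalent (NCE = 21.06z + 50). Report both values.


z = (X - mean) / SD = (31 - 64.8) / 13.3
z = -33.8 / 13.3
z = -2.5414
NCE = NCE = 21.06z + 50
Carry z at full precision (z = -33.8 / 13.3) into the conversion:
NCE = 21.06 * (-33.8 / 13.3) + 50 = -711.828 / 13.3 + 50
NCE = -53.5209 + 50
NCE = -3.5209

-3.5209


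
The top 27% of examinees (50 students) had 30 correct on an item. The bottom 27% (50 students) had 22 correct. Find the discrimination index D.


p_upper = 30/50 = 0.6
p_lower = 22/50 = 0.44
D = 0.6 - 0.44 = 0.16

0.16


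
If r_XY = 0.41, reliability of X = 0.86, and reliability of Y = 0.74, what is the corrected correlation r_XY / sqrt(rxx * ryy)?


r_corrected = rxy / sqrt(rxx * ryy)
= 0.41 / sqrt(0.86 * 0.74)
= 0.41 / sqrt(0.6364)
= 0.41 / 0.797747
r_corrected = 0.5139

0.5139


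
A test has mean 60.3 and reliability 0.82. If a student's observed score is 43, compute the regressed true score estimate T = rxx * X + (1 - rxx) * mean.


T_est = rxx * X + (1 - rxx) * mean
T_est = 0.82 * 43 + 0.18 * 60.3
T_est = 35.26 + 10.854
T_est = 46.114

46.114


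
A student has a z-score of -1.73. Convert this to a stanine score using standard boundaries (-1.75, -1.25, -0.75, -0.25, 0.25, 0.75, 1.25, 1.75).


Stanine boundaries: [-1.75, -1.25, -0.75, -0.25, 0.25, 0.75, 1.25, 1.75]
z = -1.73
Check each boundary:
  z >= -1.75 -> could be stanine 2
  z < -1.25
  z < -0.75
  z < -0.25
  z < 0.25
  z < 0.75
  z < 1.25
  z < 1.75
Highest qualifying boundary gives stanine = 2

2


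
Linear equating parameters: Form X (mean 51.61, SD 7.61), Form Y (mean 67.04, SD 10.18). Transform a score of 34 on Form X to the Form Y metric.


slope = SD_Y / SD_X = 10.18 / 7.61 ~ 1.3377
intercept = mean_Y - slope * mean_X = 67.04 - (10.18 / 7.61) * 51.61 ~ -1.9994
Y = slope * X + intercept. To avoid rounding drift from the rounded slope/intercept, evaluate the equivalent form Y = mean_Y + SD_Y * (X - mean_X) / SD_X at full precision:
Y = 67.04 + 10.18 * (34 - 51.61) / 7.61
Y = 67.04 - 10.18 * 17.61 / 7.61
Y = 67.04 - 179.2698 / 7.61
Y = 67.04 - 23.5571
Y = 43.4829

43.4829


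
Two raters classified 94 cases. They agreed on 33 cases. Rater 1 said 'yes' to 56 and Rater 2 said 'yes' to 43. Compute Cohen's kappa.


P_o = 33/94 = 0.351064
P_e = (56*43 + 38*51) / 8836 = 0.491852
kappa = (P_o - P_e) / (1 - P_e)
kappa = (0.351064 - 0.491852) / (1 - 0.491852)
kappa = -0.2771

-0.2771


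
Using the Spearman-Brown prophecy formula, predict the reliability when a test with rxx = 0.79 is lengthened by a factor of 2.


r_new = (n * rxx) / (1 + (n-1) * rxx)
r_new = (2 * 0.79) / (1 + 1 * 0.79)
r_new = 1.58 / 1.79
r_new = 0.8827

0.8827


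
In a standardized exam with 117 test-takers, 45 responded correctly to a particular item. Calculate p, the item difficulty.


Item difficulty p = number correct / total examinees
p = 45 / 117
p = 0.3846

0.3846


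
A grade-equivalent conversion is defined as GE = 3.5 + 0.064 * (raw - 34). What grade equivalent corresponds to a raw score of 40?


raw - median = 40 - 34 = 6
slope * diff = 0.064 * 6 = 0.384
GE = 3.5 + 0.384
GE = 3.884

3.884


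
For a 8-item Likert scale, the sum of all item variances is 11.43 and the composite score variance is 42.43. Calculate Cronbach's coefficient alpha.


alpha = (k/(k-1)) * (1 - sum(si^2)/s_total^2)
= (8/7) * (1 - 11.43/42.43)
alpha = 0.835

0.835


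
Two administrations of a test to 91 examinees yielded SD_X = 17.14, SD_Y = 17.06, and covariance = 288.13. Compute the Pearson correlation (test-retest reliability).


r = cov(X,Y) / (SD_X * SD_Y)
r = 288.13 / (17.14 * 17.06)
r = 288.13 / 292.4084
r = 0.9854

0.9854


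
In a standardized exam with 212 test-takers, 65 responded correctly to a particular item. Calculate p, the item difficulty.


Item difficulty p = number correct / total examinees
p = 65 / 212
p = 0.3066

0.3066


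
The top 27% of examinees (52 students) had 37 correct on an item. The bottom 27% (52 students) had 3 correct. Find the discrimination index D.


p_upper = 37/52 = 0.7115
p_lower = 3/52 = 0.0577
D = 0.7115 - 0.0577 = 0.6538

0.6538


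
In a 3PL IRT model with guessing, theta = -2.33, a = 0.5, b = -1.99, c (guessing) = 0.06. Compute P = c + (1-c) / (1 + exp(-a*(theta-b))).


logit = 0.5*(-2.33 - -1.99) = -0.17
P* = 1/(1 + exp(--0.17)) = 0.4576
P = 0.06 + (1 - 0.06) * 0.4576
P = 0.4901

0.4901


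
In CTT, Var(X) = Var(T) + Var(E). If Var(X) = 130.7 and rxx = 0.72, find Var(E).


var_true = rxx * var_obs = 0.72 * 130.7 = 94.104
var_error = var_obs - var_true
var_error = 130.7 - 94.104
var_error = 36.596

36.596


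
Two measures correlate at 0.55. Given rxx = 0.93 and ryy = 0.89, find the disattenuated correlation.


r_corrected = rxy / sqrt(rxx * ryy)
= 0.55 / sqrt(0.93 * 0.89)
= 0.55 / sqrt(0.8277)
= 0.55 / 0.90978
r_corrected = 0.6045

0.6045


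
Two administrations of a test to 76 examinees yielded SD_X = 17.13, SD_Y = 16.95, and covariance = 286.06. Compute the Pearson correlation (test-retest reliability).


r = cov(X,Y) / (SD_X * SD_Y)
r = 286.06 / (17.13 * 16.95)
r = 286.06 / 290.3535
r = 0.9852

0.9852


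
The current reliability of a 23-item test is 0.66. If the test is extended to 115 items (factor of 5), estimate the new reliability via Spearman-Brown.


r_new = (n * rxx) / (1 + (n-1) * rxx)
r_new = (5 * 0.66) / (1 + 4 * 0.66)
r_new = 3.3 / 3.64
r_new = 0.9066

0.9066


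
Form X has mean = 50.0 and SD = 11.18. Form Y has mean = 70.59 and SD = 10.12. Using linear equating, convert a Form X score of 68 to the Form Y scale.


slope = SD_Y / SD_X = 10.12 / 11.18 ~ 0.9052
intercept = mean_Y - slope * mean_X = 70.59 - (10.12 / 11.18) * 50.0 ~ 25.3306
Y = slope * X + intercept. To avoid rounding drift from the rounded slope/intercept, evaluate the equivalent form Y = mean_Y + SD_Y * (X - mean_X) / SD_X at full precision:
Y = 70.59 + 10.12 * (68 - 50.0) / 11.18
Y = 70.59 + 10.12 * 18.0 / 11.18
Y = 70.59 + 182.16 / 11.18
Y = 70.59 + 16.2934
Y = 86.8834

86.8834


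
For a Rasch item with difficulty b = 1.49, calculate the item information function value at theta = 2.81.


P = 1/(1+exp(-(2.81-1.49))) = 0.7892
I = P*(1-P) = 0.7892 * 0.2108
I = 0.1664

0.1664


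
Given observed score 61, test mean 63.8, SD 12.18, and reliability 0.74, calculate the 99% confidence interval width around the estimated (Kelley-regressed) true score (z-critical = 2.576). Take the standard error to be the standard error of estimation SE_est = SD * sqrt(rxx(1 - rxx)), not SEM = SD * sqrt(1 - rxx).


True score estimate = 0.74*61 + 0.26*63.8 = 61.728
SE_est = SD * sqrt(rxx * (1 - rxx)) = 12.18 * sqrt(0.74 * 0.26) = 12.18 * sqrt(0.1924) = 5.342565
CI = T_est +/- z * SE_est, so width = 2 * z * SE_est = 2 * 2.576 * 5.342565
Width = 27.5249

27.5249


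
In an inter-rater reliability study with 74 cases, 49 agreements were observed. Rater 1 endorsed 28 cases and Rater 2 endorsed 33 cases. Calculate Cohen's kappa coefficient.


P_o = 49/74 = 0.662162
P_e = (28*33 + 46*41) / 5476 = 0.513148
kappa = (P_o - P_e) / (1 - P_e)
kappa = (0.662162 - 0.513148) / (1 - 0.513148)
kappa = 0.3061

0.3061


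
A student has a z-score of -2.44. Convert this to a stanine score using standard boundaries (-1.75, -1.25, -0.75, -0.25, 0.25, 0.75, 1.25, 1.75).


Stanine boundaries: [-1.75, -1.25, -0.75, -0.25, 0.25, 0.75, 1.25, 1.75]
z = -2.44
Check each boundary:
  z < -1.75
  z < -1.25
  z < -0.75
  z < -0.25
  z < 0.25
  z < 0.75
  z < 1.25
  z < 1.75
Highest qualifying boundary gives stanine = 1

1


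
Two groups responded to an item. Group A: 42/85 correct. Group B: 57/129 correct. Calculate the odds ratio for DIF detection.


Odds_A = 42/43 = 0.9767
Odds_B = 57/72 = 0.7917
OR = Odds_A / Odds_B = 0.9767 / 0.7917
Exactly, OR = (42 * 72) / (43 * 57) = 3024 / 2451
OR = 1.2338

1.2338


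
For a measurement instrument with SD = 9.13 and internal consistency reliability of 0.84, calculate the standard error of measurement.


SEM = SD * sqrt(1 - rxx)
SEM = 9.13 * sqrt(1 - 0.84)
SEM = 9.13 * sqrt(0.16) = 9.13 * 0.4
SEM = 3.652

3.652


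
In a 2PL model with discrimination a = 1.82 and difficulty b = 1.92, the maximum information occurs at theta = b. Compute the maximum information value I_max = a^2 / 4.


For 2PL, max info at theta = b = 1.92
I_max = a^2 / 4 = 1.82^2 / 4
= 3.3124 / 4
I_max = 0.8281

0.8281


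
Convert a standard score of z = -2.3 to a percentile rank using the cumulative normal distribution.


CDF(z) = 0.5 * (1 + erf(z/sqrt(2)))
erf(-1.6263) = -0.9786
CDF = 0.0107
Percentile rank = 0.0107 * 100 = 1.07

1.07


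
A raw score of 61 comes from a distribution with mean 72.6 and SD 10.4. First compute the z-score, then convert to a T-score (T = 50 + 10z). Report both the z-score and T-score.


z = (X - mean) / SD = (61 - 72.6) / 10.4
z = -11.6 / 10.4
z = -1.1154
T-score = T = 50 + 10z
Carry z at full precision (z = -11.6 / 10.4) into the conversion:
T-score = 50 + 10 * (-11.6 / 10.4) = 50 + -116 / 10.4
T-score = 50 + -11.1538
T-score = 38.8462

38.8462


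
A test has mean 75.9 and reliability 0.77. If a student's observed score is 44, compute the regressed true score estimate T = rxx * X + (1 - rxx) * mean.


T_est = rxx * X + (1 - rxx) * mean
T_est = 0.77 * 44 + 0.23 * 75.9
T_est = 33.88 + 17.457
T_est = 51.337

51.337


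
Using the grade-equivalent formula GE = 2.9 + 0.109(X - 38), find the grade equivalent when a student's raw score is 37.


raw - median = 37 - 38 = -1
slope * diff = 0.109 * -1 = -0.109
GE = 2.9 + -0.109
GE = 2.791

2.791


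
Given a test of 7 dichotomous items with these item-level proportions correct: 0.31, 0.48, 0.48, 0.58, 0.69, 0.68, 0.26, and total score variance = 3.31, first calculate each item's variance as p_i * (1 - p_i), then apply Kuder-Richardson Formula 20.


For each item, compute p_i * q_i:
  Item 1: 0.31 * 0.69 = 0.2139
  Item 2: 0.48 * 0.52 = 0.2496
  Item 3: 0.48 * 0.52 = 0.2496
  Item 4: 0.58 * 0.42 = 0.2436
  Item 5: 0.69 * 0.31 = 0.2139
  Item 6: 0.68 * 0.32 = 0.2176
  Item 7: 0.26 * 0.74 = 0.1924
Sum(p_i * q_i) = 0.2139 + 0.2496 + 0.2496 + 0.2436 + 0.2139 + 0.2176 + 0.1924 = 1.5806
KR-20 = (k/(k-1)) * (1 - Sum(p_i*q_i) / Var_total)
= (7/6) * (1 - 1.5806/3.31)
= 1.1667 * 0.5225
KR-20 = 0.6096

0.6096


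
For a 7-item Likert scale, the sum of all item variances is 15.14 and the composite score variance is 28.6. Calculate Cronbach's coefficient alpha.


alpha = (k/(k-1)) * (1 - sum(si^2)/s_total^2)
= (7/6) * (1 - 15.14/28.6)
alpha = 0.5491

0.5491


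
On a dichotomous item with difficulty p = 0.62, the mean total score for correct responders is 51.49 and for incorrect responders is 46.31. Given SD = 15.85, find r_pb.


q = 1 - p = 0.38
rpb = ((M1 - M0) / SD) * sqrt(p * q)
rpb = ((51.49 - 46.31) / 15.85) * sqrt(0.62 * 0.38)
rpb = 0.1586

0.1586


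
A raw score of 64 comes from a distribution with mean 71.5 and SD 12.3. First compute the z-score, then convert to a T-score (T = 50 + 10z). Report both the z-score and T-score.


z = (X - mean) / SD = (64 - 71.5) / 12.3
z = -7.5 / 12.3
z = -0.6098
T-score = T = 50 + 10z
Carry z at full precision (z = -7.5 / 12.3) into the conversion:
T-score = 50 + 10 * (-7.5 / 12.3) = 50 + -75 / 12.3
T-score = 50 + -6.0976
T-score = 43.9024

43.9024


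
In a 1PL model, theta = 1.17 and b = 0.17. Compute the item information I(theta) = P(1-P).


P = 1/(1+exp(-(1.17-0.17))) = 0.7311
I = P*(1-P) = 0.7311 * 0.2689
I = 0.1966

0.1966


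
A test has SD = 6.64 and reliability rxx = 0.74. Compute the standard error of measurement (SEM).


SEM = SD * sqrt(1 - rxx)
SEM = 6.64 * sqrt(1 - 0.74)
SEM = 6.64 * sqrt(0.26) = 6.64 * 0.509902
SEM = 3.3857

3.3857


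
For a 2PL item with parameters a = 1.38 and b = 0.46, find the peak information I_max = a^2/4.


For 2PL, max info at theta = b = 0.46
I_max = a^2 / 4 = 1.38^2 / 4
= 1.9044 / 4
I_max = 0.4761

0.4761


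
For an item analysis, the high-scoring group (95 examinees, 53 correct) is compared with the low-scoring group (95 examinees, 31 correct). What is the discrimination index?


p_upper = 53/95 = 0.5579
p_lower = 31/95 = 0.3263
D = 0.5579 - 0.3263 = 0.2316

0.2316


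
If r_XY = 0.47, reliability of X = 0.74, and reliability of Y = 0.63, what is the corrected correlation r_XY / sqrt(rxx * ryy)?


r_corrected = rxy / sqrt(rxx * ryy)
= 0.47 / sqrt(0.74 * 0.63)
= 0.47 / sqrt(0.4662)
= 0.47 / 0.682788
r_corrected = 0.6884

0.6884


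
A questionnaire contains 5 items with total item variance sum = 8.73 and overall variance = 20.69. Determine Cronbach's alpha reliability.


alpha = (k/(k-1)) * (1 - sum(si^2)/s_total^2)
= (5/4) * (1 - 8.73/20.69)
alpha = 0.7226

0.7226


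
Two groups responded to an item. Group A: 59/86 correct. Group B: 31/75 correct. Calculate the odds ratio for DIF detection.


Odds_A = 59/27 = 2.1852
Odds_B = 31/44 = 0.7045
OR = Odds_A / Odds_B = 2.1852 / 0.7045
Exactly, OR = (59 * 44) / (27 * 31) = 2596 / 837
OR = 3.1016

3.1016


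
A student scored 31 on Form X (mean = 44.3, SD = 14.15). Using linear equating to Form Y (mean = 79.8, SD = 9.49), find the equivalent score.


slope = SD_Y / SD_X = 9.49 / 14.15 ~ 0.6707
intercept = mean_Y - slope * mean_X = 79.8 - (9.49 / 14.15) * 44.3 ~ 50.0893
Y = slope * X + intercept. To avoid rounding drift from the rounded slope/intercept, evaluate the equivalent form Y = mean_Y + SD_Y * (X - mean_X) / SD_X at full precision:
Y = 79.8 + 9.49 * (31 - 44.3) / 14.15
Y = 79.8 - 9.49 * 13.3 / 14.15
Y = 79.8 - 126.217 / 14.15
Y = 79.8 - 8.9199
Y = 70.8801

70.8801


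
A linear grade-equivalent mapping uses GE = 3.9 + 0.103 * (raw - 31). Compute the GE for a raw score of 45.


raw - median = 45 - 31 = 14
slope * diff = 0.103 * 14 = 1.442
GE = 3.9 + 1.442
GE = 5.342

5.342


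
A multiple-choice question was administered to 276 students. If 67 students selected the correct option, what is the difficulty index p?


Item difficulty p = number correct / total examinees
p = 67 / 276
p = 0.2428

0.2428


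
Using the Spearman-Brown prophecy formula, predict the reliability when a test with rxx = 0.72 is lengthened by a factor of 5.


r_new = (n * rxx) / (1 + (n-1) * rxx)
r_new = (5 * 0.72) / (1 + 4 * 0.72)
r_new = 3.6 / 3.88
r_new = 0.9278

0.9278


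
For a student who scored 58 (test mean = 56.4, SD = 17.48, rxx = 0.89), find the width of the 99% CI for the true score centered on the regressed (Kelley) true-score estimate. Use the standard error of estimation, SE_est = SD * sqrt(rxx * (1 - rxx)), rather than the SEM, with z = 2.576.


True score estimate = 0.89*58 + 0.11*56.4 = 57.824
SE_est = SD * sqrt(rxx * (1 - rxx)) = 17.48 * sqrt(0.89 * 0.11) = 17.48 * sqrt(0.0979) = 5.469313
CI = T_est +/- z * SE_est, so width = 2 * z * SE_est = 2 * 2.576 * 5.469313
Width = 28.1779

28.1779


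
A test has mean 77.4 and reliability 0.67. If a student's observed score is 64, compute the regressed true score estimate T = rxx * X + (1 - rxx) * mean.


T_est = rxx * X + (1 - rxx) * mean
T_est = 0.67 * 64 + 0.33 * 77.4
T_est = 42.88 + 25.542
T_est = 68.422

68.422


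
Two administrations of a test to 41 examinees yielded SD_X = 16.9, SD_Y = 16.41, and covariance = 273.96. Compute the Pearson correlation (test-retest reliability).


r = cov(X,Y) / (SD_X * SD_Y)
r = 273.96 / (16.9 * 16.41)
r = 273.96 / 277.329
r = 0.9879

0.9879


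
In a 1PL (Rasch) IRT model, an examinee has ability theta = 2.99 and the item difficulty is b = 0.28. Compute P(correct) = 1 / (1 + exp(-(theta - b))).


theta - b = 2.99 - 0.28 = 2.71
exp(-(theta - b)) = exp(-2.71) = 0.0665
P = 1 / (1 + 0.0665)
P = 0.9376

0.9376


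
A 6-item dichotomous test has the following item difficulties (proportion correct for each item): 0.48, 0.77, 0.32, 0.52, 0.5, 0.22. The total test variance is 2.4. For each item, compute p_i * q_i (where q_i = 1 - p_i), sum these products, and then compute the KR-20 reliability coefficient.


For each item, compute p_i * q_i:
  Item 1: 0.48 * 0.52 = 0.2496
  Item 2: 0.77 * 0.23 = 0.1771
  Item 3: 0.32 * 0.68 = 0.2176
  Item 4: 0.52 * 0.48 = 0.2496
  Item 5: 0.5 * 0.5 = 0.25
  Item 6: 0.22 * 0.78 = 0.1716
Sum(p_i * q_i) = 0.2496 + 0.1771 + 0.2176 + 0.2496 + 0.25 + 0.1716 = 1.3155
KR-20 = (k/(k-1)) * (1 - Sum(p_i*q_i) / Var_total)
= (6/5) * (1 - 1.3155/2.4)
= 1.2 * 0.4519
KR-20 = 0.5423

0.5423


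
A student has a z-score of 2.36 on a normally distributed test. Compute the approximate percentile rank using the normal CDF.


CDF(z) = 0.5 * (1 + erf(z/sqrt(2)))
erf(1.6688) = 0.9817
CDF = 0.9909
Percentile rank = 0.9909 * 100 = 99.09

99.09


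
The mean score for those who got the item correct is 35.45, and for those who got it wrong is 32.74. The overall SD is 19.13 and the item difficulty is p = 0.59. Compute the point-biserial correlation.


q = 1 - p = 0.41
rpb = ((M1 - M0) / SD) * sqrt(p * q)
rpb = ((35.45 - 32.74) / 19.13) * sqrt(0.59 * 0.41)
rpb = 0.0697

0.0697


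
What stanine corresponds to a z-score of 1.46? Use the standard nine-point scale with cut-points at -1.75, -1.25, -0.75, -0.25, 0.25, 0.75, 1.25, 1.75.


Stanine boundaries: [-1.75, -1.25, -0.75, -0.25, 0.25, 0.75, 1.25, 1.75]
z = 1.46
Check each boundary:
  z >= -1.75 -> could be stanine 2
  z >= -1.25 -> could be stanine 3
  z >= -0.75 -> could be stanine 4
  z >= -0.25 -> could be stanine 5
  z >= 0.25 -> could be stanine 6
  z >= 0.75 -> could be stanine 7
  z >= 1.25 -> could be stanine 8
  z < 1.75
Highest qualifying boundary gives stanine = 8

8


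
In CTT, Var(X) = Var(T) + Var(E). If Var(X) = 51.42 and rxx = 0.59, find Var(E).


var_true = rxx * var_obs = 0.59 * 51.42 = 30.3378
var_error = var_obs - var_true
var_error = 51.42 - 30.3378
var_error = 21.0822

21.0822


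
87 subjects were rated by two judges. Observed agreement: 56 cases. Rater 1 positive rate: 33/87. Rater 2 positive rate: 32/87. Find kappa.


P_o = 56/87 = 0.643678
P_e = (33*32 + 54*55) / 7569 = 0.531906
kappa = (P_o - P_e) / (1 - P_e)
kappa = (0.643678 - 0.531906) / (1 - 0.531906)
kappa = 0.2388

0.2388


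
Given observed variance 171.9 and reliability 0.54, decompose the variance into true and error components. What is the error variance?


var_true = rxx * var_obs = 0.54 * 171.9 = 92.826
var_error = var_obs - var_true
var_error = 171.9 - 92.826
var_error = 79.074

79.074


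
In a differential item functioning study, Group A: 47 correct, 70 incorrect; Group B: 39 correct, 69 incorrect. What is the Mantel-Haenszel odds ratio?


Odds_A = 47/70 = 0.6714
Odds_B = 39/69 = 0.5652
OR = Odds_A / Odds_B = 0.6714 / 0.5652
Exactly, OR = (47 * 69) / (70 * 39) = 3243 / 2730
OR = 1.1879

1.1879


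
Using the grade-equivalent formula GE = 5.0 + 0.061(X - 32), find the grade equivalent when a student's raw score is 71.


raw - median = 71 - 32 = 39
slope * diff = 0.061 * 39 = 2.379
GE = 5.0 + 2.379
GE = 7.379

7.379


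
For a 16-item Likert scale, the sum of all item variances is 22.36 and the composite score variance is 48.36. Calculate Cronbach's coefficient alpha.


alpha = (k/(k-1)) * (1 - sum(si^2)/s_total^2)
= (16/15) * (1 - 22.36/48.36)
alpha = 0.5735

0.5735


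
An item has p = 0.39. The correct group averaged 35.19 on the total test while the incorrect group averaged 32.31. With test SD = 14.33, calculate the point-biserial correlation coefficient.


q = 1 - p = 0.61
rpb = ((M1 - M0) / SD) * sqrt(p * q)
rpb = ((35.19 - 32.31) / 14.33) * sqrt(0.39 * 0.61)
rpb = 0.098

0.098


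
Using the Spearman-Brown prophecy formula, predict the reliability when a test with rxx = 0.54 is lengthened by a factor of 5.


r_new = (n * rxx) / (1 + (n-1) * rxx)
r_new = (5 * 0.54) / (1 + 4 * 0.54)
r_new = 2.7 / 3.16
r_new = 0.8544

0.8544


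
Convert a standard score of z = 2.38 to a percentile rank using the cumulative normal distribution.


CDF(z) = 0.5 * (1 + erf(z/sqrt(2)))
erf(1.6829) = 0.9827
CDF = 0.9913
Percentile rank = 0.9913 * 100 = 99.13

99.13


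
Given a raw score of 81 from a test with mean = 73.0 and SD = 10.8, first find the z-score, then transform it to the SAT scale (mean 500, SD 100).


z = (X - mean) / SD = (81 - 73.0) / 10.8
z = 8.0 / 10.8
z = 0.7407
SAT-scale = SAT = 500 + 100z
Carry z at full precision (z = 8.0 / 10.8) into the conversion:
SAT-scale = 500 + 100 * (8.0 / 10.8) = 500 + 800 / 10.8
SAT-scale = 500 + 74.0741
SAT-scale = 574.0741

574.0741


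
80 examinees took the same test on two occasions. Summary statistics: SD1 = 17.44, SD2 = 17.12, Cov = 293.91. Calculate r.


r = cov(X,Y) / (SD_X * SD_Y)
r = 293.91 / (17.44 * 17.12)
r = 293.91 / 298.5728
r = 0.9844

0.9844


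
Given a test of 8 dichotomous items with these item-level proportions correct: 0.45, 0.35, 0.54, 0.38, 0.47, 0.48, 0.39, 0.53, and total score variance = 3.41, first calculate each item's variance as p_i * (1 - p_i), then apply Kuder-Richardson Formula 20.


For each item, compute p_i * q_i:
  Item 1: 0.45 * 0.55 = 0.2475
  Item 2: 0.35 * 0.65 = 0.2275
  Item 3: 0.54 * 0.46 = 0.2484
  Item 4: 0.38 * 0.62 = 0.2356
  Item 5: 0.47 * 0.53 = 0.2491
  Item 6: 0.48 * 0.52 = 0.2496
  Item 7: 0.39 * 0.61 = 0.2379
  Item 8: 0.53 * 0.47 = 0.2491
Sum(p_i * q_i) = 0.2475 + 0.2275 + 0.2484 + 0.2356 + 0.2491 + 0.2496 + 0.2379 + 0.2491 = 1.9447
KR-20 = (k/(k-1)) * (1 - Sum(p_i*q_i) / Var_total)
= (8/7) * (1 - 1.9447/3.41)
= 1.1429 * 0.4297
KR-20 = 0.4911

0.4911


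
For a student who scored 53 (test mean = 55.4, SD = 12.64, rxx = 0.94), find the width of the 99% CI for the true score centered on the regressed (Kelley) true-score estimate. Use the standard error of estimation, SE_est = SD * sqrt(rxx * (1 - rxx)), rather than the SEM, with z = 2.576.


True score estimate = 0.94*53 + 0.06*55.4 = 53.144
SE_est = SD * sqrt(rxx * (1 - rxx)) = 12.64 * sqrt(0.94 * 0.06) = 12.64 * sqrt(0.0564) = 3.001834
CI = T_est +/- z * SE_est, so width = 2 * z * SE_est = 2 * 2.576 * 3.001834
Width = 15.4654

15.4654


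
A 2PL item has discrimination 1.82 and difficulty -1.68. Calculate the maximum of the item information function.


For 2PL, max info at theta = b = -1.68
I_max = a^2 / 4 = 1.82^2 / 4
= 3.3124 / 4
I_max = 0.8281

0.8281


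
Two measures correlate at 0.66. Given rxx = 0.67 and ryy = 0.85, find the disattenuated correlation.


r_corrected = rxy / sqrt(rxx * ryy)
= 0.66 / sqrt(0.67 * 0.85)
= 0.66 / sqrt(0.5695)
= 0.66 / 0.754652
r_corrected = 0.8746

0.8746


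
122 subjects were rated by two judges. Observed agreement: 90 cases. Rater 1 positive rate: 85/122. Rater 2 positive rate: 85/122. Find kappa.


P_o = 90/122 = 0.737705
P_e = (85*85 + 37*37) / 14884 = 0.577399
kappa = (P_o - P_e) / (1 - P_e)
kappa = (0.737705 - 0.577399) / (1 - 0.577399)
kappa = 0.3793

0.3793
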